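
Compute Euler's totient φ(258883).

Factor: 258883 = 29 · 79 · 113.
φ(258883) = (29−1) · (79−1) · (113−1) = 28 · 78 · 112 = 244608.

244608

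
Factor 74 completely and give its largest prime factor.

37

74 = 2 · 37
37 is prime.
So 74 = 2 · 37; the largest prime factor is 37.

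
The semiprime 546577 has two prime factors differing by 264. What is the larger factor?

Since p = q + 264, we have 546577 = q(q + 264), so q² + 264q − 546577 = 0.
Discriminant: 264² + 4·546577 = 69696 + 2186308 = 2256004; √2256004 = 1502.
q = (−264 + 1502)/2 = 619, and p = q + 264 = 883.
Check: 619 · 883 = 546577.

883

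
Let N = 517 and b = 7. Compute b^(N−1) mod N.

455

7^1 ≡ 7 (mod 517)
7^2 ≡ 7^2 = 49 ≡ 49 (mod 517)
7^4 ≡ 49^2 = 2401 ≡ 333 (mod 517)
7^8 ≡ 333^2 = 110889 ≡ 251 (mod 517)
7^16 ≡ 251^2 = 63001 ≡ 444 (mod 517)
7^32 ≡ 444^2 = 197136 ≡ 159 (mod 517)
7^64 ≡ 159^2 = 25281 ≡ 465 (mod 517)
7^128 ≡ 465^2 = 216225 ≡ 119 (mod 517)
7^256 ≡ 119^2 = 14161 ≡ 202 (mod 517)
7^512 ≡ 202^2 = 40804 ≡ 478 (mod 517)
516 = 512 + 4 in binary powers of 2.
So 7^516 ≡ 478 · 333 ≡ 455 (mod 517).
Since 455 ≠ 1, base 7 is a Fermat witness: 517 is composite.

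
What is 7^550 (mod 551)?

7^1 ≡ 7 (mod 551)
7^2 ≡ 7^2 = 49 ≡ 49 (mod 551)
7^4 ≡ 49^2 = 2401 ≡ 197 (mod 551)
7^8 ≡ 197^2 = 38809 ≡ 239 (mod 551)
7^16 ≡ 239^2 = 57121 ≡ 368 (mod 551)
7^32 ≡ 368^2 = 135424 ≡ 429 (mod 551)
7^64 ≡ 429^2 = 184041 ≡ 7 (mod 551)
7^128 ≡ 7^2 = 49 ≡ 49 (mod 551)
7^256 ≡ 49^2 = 2401 ≡ 197 (mod 551)
7^512 ≡ 197^2 = 38809 ≡ 239 (mod 551)
550 = 512 + 32 + 4 + 2 in binary powers of 2.
So 7^550 ≡ 239 · 429 · 197 · 49 ≡ 197 (mod 551).
Since 197 ≠ 1, base 7 is a Fermat witness: 551 is composite.

197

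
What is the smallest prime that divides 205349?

205349 is odd.
Digit sum 23, not divisible by 3.
Ends in 9: not divisible by 5.
7: 205349 = 7·29335 + 4
11: 205349 = 11·18668 + 1
13: 205349 = 13·15796 + 1
17: 205349 = 17·12079 + 6
19: 205349 = 19·10807 + 16
23: 205349 = 23·8928 + 5
29: 205349 = 29·7081

29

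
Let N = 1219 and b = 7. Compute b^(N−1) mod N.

1070

7^1 ≡ 7 (mod 1219)
7^2 ≡ 7^2 = 49 ≡ 49 (mod 1219)
7^4 ≡ 49^2 = 2401 ≡ 1182 (mod 1219)
7^8 ≡ 1182^2 = 1397124 ≡ 150 (mod 1219)
7^16 ≡ 150^2 = 22500 ≡ 558 (mod 1219)
7^32 ≡ 558^2 = 311364 ≡ 519 (mod 1219)
7^64 ≡ 519^2 = 269361 ≡ 1181 (mod 1219)
7^128 ≡ 1181^2 = 1394761 ≡ 225 (mod 1219)
7^256 ≡ 225^2 = 50625 ≡ 646 (mod 1219)
7^512 ≡ 646^2 = 417316 ≡ 418 (mod 1219)
7^1024 ≡ 418^2 = 174724 ≡ 407 (mod 1219)
1218 = 1024 + 128 + 64 + 2 in binary powers of 2.
So 7^1218 ≡ 407 · 225 · 1181 · 49 ≡ 1070 (mod 1219).
Since 1070 ≠ 1, base 7 is a Fermat witness: 1219 is composite.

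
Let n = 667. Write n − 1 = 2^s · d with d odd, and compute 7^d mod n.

667 − 1 = 666 = 2^1 · 333, so d = 333.
7^1 ≡ 7 (mod 667)
7^2 ≡ 7^2 = 49 ≡ 49 (mod 667)
7^4 ≡ 49^2 = 2401 ≡ 400 (mod 667)
7^8 ≡ 400^2 = 160000 ≡ 587 (mod 667)
7^16 ≡ 587^2 = 344569 ≡ 397 (mod 667)
7^32 ≡ 397^2 = 157609 ≡ 197 (mod 667)
7^64 ≡ 197^2 = 38809 ≡ 123 (mod 667)
7^128 ≡ 123^2 = 15129 ≡ 455 (mod 667)
7^256 ≡ 455^2 = 207025 ≡ 255 (mod 667)
333 = 256 + 64 + 8 + 4 + 1 in binary powers of 2.
So 7^333 ≡ 255 · 123 · 587 · 400 · 7 ≡ 458 (mod 667).
Squaring chain: 458; never reaches −1, so base 7 is a Miller–Rabin witness that 667 is composite.

458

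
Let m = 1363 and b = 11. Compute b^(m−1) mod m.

11^1 ≡ 11 (mod 1363)
11^2 ≡ 11^2 = 121 ≡ 121 (mod 1363)
11^4 ≡ 121^2 = 14641 ≡ 1011 (mod 1363)
11^8 ≡ 1011^2 = 1022121 ≡ 1234 (mod 1363)
11^16 ≡ 1234^2 = 1522756 ≡ 285 (mod 1363)
11^32 ≡ 285^2 = 81225 ≡ 808 (mod 1363)
11^64 ≡ 808^2 = 652864 ≡ 1350 (mod 1363)
11^128 ≡ 1350^2 = 1822500 ≡ 169 (mod 1363)
11^256 ≡ 169^2 = 28561 ≡ 1301 (mod 1363)
11^512 ≡ 1301^2 = 1692601 ≡ 1118 (mod 1363)
11^1024 ≡ 1118^2 = 1249924 ≡ 53 (mod 1363)
1362 = 1024 + 256 + 64 + 16 + 2 in binary powers of 2.
So 11^1362 ≡ 53 · 1301 · 1350 · 285 · 121 ≡ 1193 (mod 1363).
Since 1193 ≠ 1, base 11 is a Fermat witness: 1363 is composite.

1193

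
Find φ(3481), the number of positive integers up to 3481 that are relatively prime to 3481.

3422

Factor: 3481 = 59^2.
φ(3481) = 59^1·(59−1) = 3422.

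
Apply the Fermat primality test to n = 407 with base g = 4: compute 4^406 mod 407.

4^1 ≡ 4 (mod 407)
4^2 ≡ 4^2 = 16 ≡ 16 (mod 407)
4^4 ≡ 16^2 = 256 ≡ 256 (mod 407)
4^8 ≡ 256^2 = 65536 ≡ 9 (mod 407)
4^16 ≡ 9^2 = 81 ≡ 81 (mod 407)
4^32 ≡ 81^2 = 6561 ≡ 49 (mod 407)
4^64 ≡ 49^2 = 2401 ≡ 366 (mod 407)
4^128 ≡ 366^2 = 133956 ≡ 53 (mod 407)
4^256 ≡ 53^2 = 2809 ≡ 367 (mod 407)
406 = 256 + 128 + 16 + 4 + 2 in binary powers of 2.
So 4^406 ≡ 367 · 53 · 81 · 256 · 16 ≡ 70 (mod 407).
Since 70 ≠ 1, base 4 is a Fermat witness: 407 is composite.

70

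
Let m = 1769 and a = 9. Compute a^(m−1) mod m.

790

9^1 ≡ 9 (mod 1769)
9^2 ≡ 9^2 = 81 ≡ 81 (mod 1769)
9^4 ≡ 81^2 = 6561 ≡ 1254 (mod 1769)
9^8 ≡ 1254^2 = 1572516 ≡ 1644 (mod 1769)
9^16 ≡ 1644^2 = 2702736 ≡ 1473 (mod 1769)
9^32 ≡ 1473^2 = 2169729 ≡ 935 (mod 1769)
9^64 ≡ 935^2 = 874225 ≡ 339 (mod 1769)
9^128 ≡ 339^2 = 114921 ≡ 1705 (mod 1769)
9^256 ≡ 1705^2 = 2907025 ≡ 558 (mod 1769)
9^512 ≡ 558^2 = 311364 ≡ 20 (mod 1769)
9^1024 ≡ 20^2 = 400 ≡ 400 (mod 1769)
1768 = 1024 + 512 + 128 + 64 + 32 + 8 in binary powers of 2.
So 9^1768 ≡ 400 · 20 · 1705 · 339 · 935 · 1644 ≡ 790 (mod 1769).
Since 790 ≠ 1, base 9 is a Fermat witness: 1769 is composite.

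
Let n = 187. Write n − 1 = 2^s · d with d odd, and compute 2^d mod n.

187 − 1 = 186 = 2^1 · 93, so d = 93.
2^1 ≡ 2 (mod 187)
2^2 ≡ 2^2 = 4 ≡ 4 (mod 187)
2^4 ≡ 4^2 = 16 ≡ 16 (mod 187)
2^8 ≡ 16^2 = 256 ≡ 69 (mod 187)
2^16 ≡ 69^2 = 4761 ≡ 86 (mod 187)
2^32 ≡ 86^2 = 7396 ≡ 103 (mod 187)
2^64 ≡ 103^2 = 10609 ≡ 137 (mod 187)
93 = 64 + 16 + 8 + 4 + 1 in binary powers of 2.
So 2^93 ≡ 137 · 86 · 69 · 16 · 2 ≡ 151 (mod 187).
Squaring chain: 151; never reaches −1, so base 2 is a Miller–Rabin witness that 187 is composite.

151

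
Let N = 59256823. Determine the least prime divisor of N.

59256823 is odd.
Digit sum 40, not divisible by 3.
Ends in 3: not divisible by 5.
7: 59256823 = 7·8465260 + 3
11: 59256823 = 11·5386983 + 10
13: 59256823 = 13·4558217 + 2
17: 59256823 = 17·3485695 + 8
19: 59256823 = 19·3118780 + 3
23: 59256823 = 23·2576383 + 14
29: 59256823 = 29·2043338 + 21
31: 59256823 = 31·1911510 + 13
37: 59256823 = 37·1601535 + 28
41: 59256823 = 41·1445288 + 15
43: 59256823 = 43·1378065 + 28
47: 59256823 = 47·1260783 + 22
53: 59256823 = 53·1118053 + 14
59: 59256823 = 59·1004352 + 55
61: 59256823 = 61·971423 + 20
67: 59256823 = 67·884430 + 13
71: 59256823 = 71·834603 + 10
73: 59256823 = 73·811737 + 22
79: 59256823 = 79·750086 + 29
83: 59256823 = 83·713937 + 52
89: 59256823 = 89·665807

89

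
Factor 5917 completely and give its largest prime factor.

5917 = 61 · 97
97 is prime.
So 5917 = 61 · 97; the largest prime factor is 97.

97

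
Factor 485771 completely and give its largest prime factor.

79

485771 = 11 · 44161
44161 = 13 · 3397
3397 = 43 · 79
79 is prime.
So 485771 = 11 · 13 · 43 · 79; the largest prime factor is 79.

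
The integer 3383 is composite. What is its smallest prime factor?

17

3383 is odd.
Digit sum 17, not divisible by 3.
Ends in 3: not divisible by 5.
7: 3383 = 7·483 + 2
11: 3383 = 11·307 + 6
13: 3383 = 13·260 + 3
17: 3383 = 17·199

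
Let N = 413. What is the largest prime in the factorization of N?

59

413 = 7 · 59
59 is prime.
So 413 = 7 · 59; the largest prime factor is 59.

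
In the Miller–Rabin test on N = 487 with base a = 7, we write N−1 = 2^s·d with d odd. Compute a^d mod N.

487 − 1 = 486 = 2^1 · 243, so d = 243.
7^1 ≡ 7 (mod 487)
7^2 ≡ 7^2 = 49 ≡ 49 (mod 487)
7^4 ≡ 49^2 = 2401 ≡ 453 (mod 487)
7^8 ≡ 453^2 = 205209 ≡ 182 (mod 487)
7^16 ≡ 182^2 = 33124 ≡ 8 (mod 487)
7^32 ≡ 8^2 = 64 ≡ 64 (mod 487)
7^64 ≡ 64^2 = 4096 ≡ 200 (mod 487)
7^128 ≡ 200^2 = 40000 ≡ 66 (mod 487)
243 = 128 + 64 + 32 + 16 + 2 + 1 in binary powers of 2.
So 7^243 ≡ 66 · 200 · 64 · 8 · 49 · 7 ≡ 486 (mod 487).
Since 7^d ≡ 486 (mod 487), base 7 does not prove 487 composite.

486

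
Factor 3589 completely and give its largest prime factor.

3589 = 37 · 97
97 is prime.
So 3589 = 37 · 97; the largest prime factor is 97.

97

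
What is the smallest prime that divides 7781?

31

7781 is odd.
Digit sum 23, not divisible by 3.
Ends in 1: not divisible by 5.
7: 7781 = 7·1111 + 4
11: 7781 = 11·707 + 4
13: 7781 = 13·598 + 7
17: 7781 = 17·457 + 12
19: 7781 = 19·409 + 10
23: 7781 = 23·338 + 7
29: 7781 = 29·268 + 9
31: 7781 = 31·251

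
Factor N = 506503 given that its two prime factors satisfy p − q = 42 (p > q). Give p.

733

Since p = q + 42, we have 506503 = q(q + 42), so q² + 42q − 506503 = 0.
Discriminant: 42² + 4·506503 = 1764 + 2026012 = 2027776; √2027776 = 1424.
q = (−42 + 1424)/2 = 691, and p = q + 42 = 733.
Check: 691 · 733 = 506503.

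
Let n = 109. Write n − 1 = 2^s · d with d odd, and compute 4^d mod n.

109 − 1 = 108 = 2^2 · 27, so d = 27.
4^1 ≡ 4 (mod 109)
4^2 ≡ 4^2 = 16 ≡ 16 (mod 109)
4^4 ≡ 16^2 = 256 ≡ 38 (mod 109)
4^8 ≡ 38^2 = 1444 ≡ 27 (mod 109)
4^16 ≡ 27^2 = 729 ≡ 75 (mod 109)
27 = 16 + 8 + 2 + 1 in binary powers of 2.
So 4^27 ≡ 75 · 27 · 16 · 4 ≡ 108 (mod 109).
Since 4^d ≡ 108 (mod 109), base 4 does not prove 109 composite.

108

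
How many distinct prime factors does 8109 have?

3

8109 = 3^2 · 901
901 = 17 · 53
8109 = 3^2 · 17 · 53, which has 3 distinct prime factors.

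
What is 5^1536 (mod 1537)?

1035

5^1 ≡ 5 (mod 1537)
5^2 ≡ 5^2 = 25 ≡ 25 (mod 1537)
5^4 ≡ 25^2 = 625 ≡ 625 (mod 1537)
5^8 ≡ 625^2 = 390625 ≡ 227 (mod 1537)
5^16 ≡ 227^2 = 51529 ≡ 808 (mod 1537)
5^32 ≡ 808^2 = 652864 ≡ 1176 (mod 1537)
5^64 ≡ 1176^2 = 1382976 ≡ 1213 (mod 1537)
5^128 ≡ 1213^2 = 1471369 ≡ 460 (mod 1537)
5^256 ≡ 460^2 = 211600 ≡ 1031 (mod 1537)
5^512 ≡ 1031^2 = 1062961 ≡ 894 (mod 1537)
5^1024 ≡ 894^2 = 799236 ≡ 1533 (mod 1537)
1536 = 1024 + 512 in binary powers of 2.
So 5^1536 ≡ 1533 · 894 ≡ 1035 (mod 1537).
Since 1035 ≠ 1, base 5 is a Fermat witness: 1537 is composite.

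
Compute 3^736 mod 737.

223

3^1 ≡ 3 (mod 737)
3^2 ≡ 3^2 = 9 ≡ 9 (mod 737)
3^4 ≡ 9^2 = 81 ≡ 81 (mod 737)
3^8 ≡ 81^2 = 6561 ≡ 665 (mod 737)
3^16 ≡ 665^2 = 442225 ≡ 25 (mod 737)
3^32 ≡ 25^2 = 625 ≡ 625 (mod 737)
3^64 ≡ 625^2 = 390625 ≡ 15 (mod 737)
3^128 ≡ 15^2 = 225 ≡ 225 (mod 737)
3^256 ≡ 225^2 = 50625 ≡ 509 (mod 737)
3^512 ≡ 509^2 = 259081 ≡ 394 (mod 737)
736 = 512 + 128 + 64 + 32 in binary powers of 2.
So 3^736 ≡ 394 · 225 · 15 · 625 ≡ 223 (mod 737).
Since 223 ≠ 1, base 3 is a Fermat witness: 737 is composite.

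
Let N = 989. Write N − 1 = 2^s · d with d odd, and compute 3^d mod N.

989 − 1 = 988 = 2^2 · 247, so d = 247.
3^1 ≡ 3 (mod 989)
3^2 ≡ 3^2 = 9 ≡ 9 (mod 989)
3^4 ≡ 9^2 = 81 ≡ 81 (mod 989)
3^8 ≡ 81^2 = 6561 ≡ 627 (mod 989)
3^16 ≡ 627^2 = 393129 ≡ 496 (mod 989)
3^32 ≡ 496^2 = 246016 ≡ 744 (mod 989)
3^64 ≡ 744^2 = 553536 ≡ 685 (mod 989)
3^128 ≡ 685^2 = 469225 ≡ 439 (mod 989)
247 = 128 + 64 + 32 + 16 + 4 + 2 + 1 in binary powers of 2.
So 3^247 ≡ 439 · 685 · 744 · 496 · 81 · 9 · 3 ≡ 450 (mod 989).
Squaring chain: 450 → 744; never reaches −1, so base 3 is a Miller–Rabin witness that 989 is composite.

450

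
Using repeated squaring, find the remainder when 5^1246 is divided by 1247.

5^1 ≡ 5 (mod 1247)
5^2 ≡ 5^2 = 25 ≡ 25 (mod 1247)
5^4 ≡ 25^2 = 625 ≡ 625 (mod 1247)
5^8 ≡ 625^2 = 390625 ≡ 314 (mod 1247)
5^16 ≡ 314^2 = 98596 ≡ 83 (mod 1247)
5^32 ≡ 83^2 = 6889 ≡ 654 (mod 1247)
5^64 ≡ 654^2 = 427716 ≡ 1242 (mod 1247)
5^128 ≡ 1242^2 = 1542564 ≡ 25 (mod 1247)
5^256 ≡ 25^2 = 625 ≡ 625 (mod 1247)
5^512 ≡ 625^2 = 390625 ≡ 314 (mod 1247)
5^1024 ≡ 314^2 = 98596 ≡ 83 (mod 1247)
1246 = 1024 + 128 + 64 + 16 + 8 + 4 + 2 in binary powers of 2.
So 5^1246 ≡ 83 · 25 · 1242 · 83 · 314 · 625 · 25 ≡ 436 (mod 1247).
Since 436 ≠ 1, base 5 is a Fermat witness: 1247 is composite.

436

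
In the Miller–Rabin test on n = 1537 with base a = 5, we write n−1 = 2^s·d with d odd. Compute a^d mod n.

1537 − 1 = 1536 = 2^9 · 3, so d = 3.
5^1 ≡ 5 (mod 1537)
5^2 ≡ 5^2 = 25 ≡ 25 (mod 1537)
3 = 2 + 1 in binary powers of 2.
So 5^3 ≡ 25 · 5 ≡ 125 (mod 1537).
Squaring chain: 125 → 255 → 471 → 513 → 342 → 152 → 49 → 864 → 1051; never reaches −1, so base 5 is a Miller–Rabin witness that 1537 is composite.

125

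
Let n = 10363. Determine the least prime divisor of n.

43

10363 is odd.
Digit sum 13, not divisible by 3.
Ends in 3: not divisible by 5.
7: 10363 = 7·1480 + 3
11: 10363 = 11·942 + 1
13: 10363 = 13·797 + 2
17: 10363 = 17·609 + 10
19: 10363 = 19·545 + 8
23: 10363 = 23·450 + 13
29: 10363 = 29·357 + 10
31: 10363 = 31·334 + 9
37: 10363 = 37·280 + 3
41: 10363 = 41·252 + 31
43: 10363 = 43·241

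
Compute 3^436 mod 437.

3^1 ≡ 3 (mod 437)
3^2 ≡ 3^2 = 9 ≡ 9 (mod 437)
3^4 ≡ 9^2 = 81 ≡ 81 (mod 437)
3^8 ≡ 81^2 = 6561 ≡ 6 (mod 437)
3^16 ≡ 6^2 = 36 ≡ 36 (mod 437)
3^32 ≡ 36^2 = 1296 ≡ 422 (mod 437)
3^64 ≡ 422^2 = 178084 ≡ 225 (mod 437)
3^128 ≡ 225^2 = 50625 ≡ 370 (mod 437)
3^256 ≡ 370^2 = 136900 ≡ 119 (mod 437)
436 = 256 + 128 + 32 + 16 + 4 in binary powers of 2.
So 3^436 ≡ 119 · 370 · 422 · 36 · 81 ≡ 347 (mod 437).
Since 347 ≠ 1, base 3 is a Fermat witness: 437 is composite.

347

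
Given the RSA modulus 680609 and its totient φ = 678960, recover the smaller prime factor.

φ(n) = (p−1)(q−1) = n − (p+q) + 1, so p + q = 680609 − 678960 + 1 = 1650.
p and q are the roots of t² − 1650t + 680609 = 0.
Discriminant: 1650² − 4·680609 = 2722500 − 2722436 = 64; √64 = 8.
q = (1650 − 8)/2 = 821, p = (1650 + 8)/2 = 829.
Check: 821 · 829 = 680609.

821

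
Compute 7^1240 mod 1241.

7^1 ≡ 7 (mod 1241)
7^2 ≡ 7^2 = 49 ≡ 49 (mod 1241)
7^4 ≡ 49^2 = 2401 ≡ 1160 (mod 1241)
7^8 ≡ 1160^2 = 1345600 ≡ 356 (mod 1241)
7^16 ≡ 356^2 = 126736 ≡ 154 (mod 1241)
7^32 ≡ 154^2 = 23716 ≡ 137 (mod 1241)
7^64 ≡ 137^2 = 18769 ≡ 154 (mod 1241)
7^128 ≡ 154^2 = 23716 ≡ 137 (mod 1241)
7^256 ≡ 137^2 = 18769 ≡ 154 (mod 1241)
7^512 ≡ 154^2 = 23716 ≡ 137 (mod 1241)
7^1024 ≡ 137^2 = 18769 ≡ 154 (mod 1241)
1240 = 1024 + 128 + 64 + 16 + 8 in binary powers of 2.
So 7^1240 ≡ 154 · 137 · 154 · 154 · 356 ≡ 373 (mod 1241).
Since 373 ≠ 1, base 7 is a Fermat witness: 1241 is composite.

373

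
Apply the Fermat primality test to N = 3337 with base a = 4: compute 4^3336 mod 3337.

192

4^1 ≡ 4 (mod 3337)
4^2 ≡ 4^2 = 16 ≡ 16 (mod 3337)
4^4 ≡ 16^2 = 256 ≡ 256 (mod 3337)
4^8 ≡ 256^2 = 65536 ≡ 2133 (mod 3337)
4^16 ≡ 2133^2 = 4549689 ≡ 1358 (mod 3337)
4^32 ≡ 1358^2 = 1844164 ≡ 2140 (mod 3337)
4^64 ≡ 2140^2 = 4579600 ≡ 1236 (mod 3337)
4^128 ≡ 1236^2 = 1527696 ≡ 2687 (mod 3337)
4^256 ≡ 2687^2 = 7219969 ≡ 2038 (mod 3337)
4^512 ≡ 2038^2 = 4153444 ≡ 2216 (mod 3337)
4^1024 ≡ 2216^2 = 4910656 ≡ 1929 (mod 3337)
4^2048 ≡ 1929^2 = 3721041 ≡ 286 (mod 3337)
3336 = 2048 + 1024 + 256 + 8 in binary powers of 2.
So 4^3336 ≡ 286 · 1929 · 2038 · 2133 ≡ 192 (mod 3337).
Since 192 ≠ 1, base 4 is a Fermat witness: 3337 is composite.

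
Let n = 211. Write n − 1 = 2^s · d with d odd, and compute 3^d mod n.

210

211 − 1 = 210 = 2^1 · 105, so d = 105.
3^1 ≡ 3 (mod 211)
3^2 ≡ 3^2 = 9 ≡ 9 (mod 211)
3^4 ≡ 9^2 = 81 ≡ 81 (mod 211)
3^8 ≡ 81^2 = 6561 ≡ 20 (mod 211)
3^16 ≡ 20^2 = 400 ≡ 189 (mod 211)
3^32 ≡ 189^2 = 35721 ≡ 62 (mod 211)
3^64 ≡ 62^2 = 3844 ≡ 46 (mod 211)
105 = 64 + 32 + 8 + 1 in binary powers of 2.
So 3^105 ≡ 46 · 62 · 20 · 3 ≡ 210 (mod 211).
Since 3^d ≡ 210 (mod 211), base 3 does not prove 211 composite.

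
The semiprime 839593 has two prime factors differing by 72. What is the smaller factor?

Since p = q + 72, we have 839593 = q(q + 72), so q² + 72q − 839593 = 0.
Discriminant: 72² + 4·839593 = 5184 + 3358372 = 3363556; √3363556 = 1834.
q = (−72 + 1834)/2 = 881, and p = q + 72 = 953.
Check: 881 · 953 = 839593.

881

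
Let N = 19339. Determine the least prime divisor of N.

19339 is odd.
Digit sum 25, not divisible by 3.
Ends in 9: not divisible by 5.
7: 19339 = 7·2762 + 5
11: 19339 = 11·1758 + 1
13: 19339 = 13·1487 + 8
17: 19339 = 17·1137 + 10
19: 19339 = 19·1017 + 16
23: 19339 = 23·840 + 19
29: 19339 = 29·666 + 25
31: 19339 = 31·623 + 26
37: 19339 = 37·522 + 25
41: 19339 = 41·471 + 28
43: 19339 = 43·449 + 32
47: 19339 = 47·411 + 22
53: 19339 = 53·364 + 47
59: 19339 = 59·327 + 46
61: 19339 = 61·317 + 2
67: 19339 = 67·288 + 43
71: 19339 = 71·272 + 27
73: 19339 = 73·264 + 67
79: 19339 = 79·244 + 63
83: 19339 = 83·233

83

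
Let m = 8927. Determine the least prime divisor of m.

8927 is odd.
Digit sum 26, not divisible by 3.
Ends in 7: not divisible by 5.
7: 8927 = 7·1275 + 2
11: 8927 = 11·811 + 6
13: 8927 = 13·686 + 9
17: 8927 = 17·525 + 2
19: 8927 = 19·469 + 16
23: 8927 = 23·388 + 3
29: 8927 = 29·307 + 24
31: 8927 = 31·287 + 30
37: 8927 = 37·241 + 10
41: 8927 = 41·217 + 30
43: 8927 = 43·207 + 26
47: 8927 = 47·189 + 44
53: 8927 = 53·168 + 23
59: 8927 = 59·151 + 18
61: 8927 = 61·146 + 21
67: 8927 = 67·133 + 16
71: 8927 = 71·125 + 52
73: 8927 = 73·122 + 21
79: 8927 = 79·113

79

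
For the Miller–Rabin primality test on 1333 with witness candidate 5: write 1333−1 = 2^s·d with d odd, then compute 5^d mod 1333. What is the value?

32

1333 − 1 = 1332 = 2^2 · 333, so d = 333.
5^1 ≡ 5 (mod 1333)
5^2 ≡ 5^2 = 25 ≡ 25 (mod 1333)
5^4 ≡ 25^2 = 625 ≡ 625 (mod 1333)
5^8 ≡ 625^2 = 390625 ≡ 56 (mod 1333)
5^16 ≡ 56^2 = 3136 ≡ 470 (mod 1333)
5^32 ≡ 470^2 = 220900 ≡ 955 (mod 1333)
5^64 ≡ 955^2 = 912025 ≡ 253 (mod 1333)
5^128 ≡ 253^2 = 64009 ≡ 25 (mod 1333)
5^256 ≡ 25^2 = 625 ≡ 625 (mod 1333)
333 = 256 + 64 + 8 + 4 + 1 in binary powers of 2.
So 5^333 ≡ 625 · 253 · 56 · 625 · 5 ≡ 32 (mod 1333).
Squaring chain: 32 → 1024; never reaches −1, so base 5 is a Miller–Rabin witness that 1333 is composite.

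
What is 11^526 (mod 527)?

485

11^1 ≡ 11 (mod 527)
11^2 ≡ 11^2 = 121 ≡ 121 (mod 527)
11^4 ≡ 121^2 = 14641 ≡ 412 (mod 527)
11^8 ≡ 412^2 = 169744 ≡ 50 (mod 527)
11^16 ≡ 50^2 = 2500 ≡ 392 (mod 527)
11^32 ≡ 392^2 = 153664 ≡ 307 (mod 527)
11^64 ≡ 307^2 = 94249 ≡ 443 (mod 527)
11^128 ≡ 443^2 = 196249 ≡ 205 (mod 527)
11^256 ≡ 205^2 = 42025 ≡ 392 (mod 527)
11^512 ≡ 392^2 = 153664 ≡ 307 (mod 527)
526 = 512 + 8 + 4 + 2 in binary powers of 2.
So 11^526 ≡ 307 · 50 · 412 · 121 ≡ 485 (mod 527).
Since 485 ≠ 1, base 11 is a Fermat witness: 527 is composite.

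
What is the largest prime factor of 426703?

426703 = 53 · 8051
8051 = 83 · 97
97 is prime.
So 426703 = 53 · 83 · 97; the largest prime factor is 97.

97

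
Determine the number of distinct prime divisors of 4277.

3

4277 = 7 · 611
611 = 13 · 47
4277 = 7 · 13 · 47, which has 3 distinct prime factors.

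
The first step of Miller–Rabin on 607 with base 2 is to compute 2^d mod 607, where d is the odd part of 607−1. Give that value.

607 − 1 = 606 = 2^1 · 303, so d = 303.
2^1 ≡ 2 (mod 607)
2^2 ≡ 2^2 = 4 ≡ 4 (mod 607)
2^4 ≡ 4^2 = 16 ≡ 16 (mod 607)
2^8 ≡ 16^2 = 256 ≡ 256 (mod 607)
2^16 ≡ 256^2 = 65536 ≡ 587 (mod 607)
2^32 ≡ 587^2 = 344569 ≡ 400 (mod 607)
2^64 ≡ 400^2 = 160000 ≡ 359 (mod 607)
2^128 ≡ 359^2 = 128881 ≡ 197 (mod 607)
2^256 ≡ 197^2 = 38809 ≡ 568 (mod 607)
303 = 256 + 32 + 8 + 4 + 2 + 1 in binary powers of 2.
So 2^303 ≡ 568 · 400 · 256 · 16 · 4 · 2 ≡ 1 (mod 607).
Since 2^d ≡ 1 (mod 607), base 2 does not prove 607 composite.

1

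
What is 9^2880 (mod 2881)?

1632

9^1 ≡ 9 (mod 2881)
9^2 ≡ 9^2 = 81 ≡ 81 (mod 2881)
9^4 ≡ 81^2 = 6561 ≡ 799 (mod 2881)
9^8 ≡ 799^2 = 638401 ≡ 1700 (mod 2881)
9^16 ≡ 1700^2 = 2890000 ≡ 357 (mod 2881)
9^32 ≡ 357^2 = 127449 ≡ 685 (mod 2881)
9^64 ≡ 685^2 = 469225 ≡ 2503 (mod 2881)
9^128 ≡ 2503^2 = 6265009 ≡ 1715 (mod 2881)
9^256 ≡ 1715^2 = 2941225 ≡ 2605 (mod 2881)
9^512 ≡ 2605^2 = 6786025 ≡ 1270 (mod 2881)
9^1024 ≡ 1270^2 = 1612900 ≡ 2421 (mod 2881)
9^2048 ≡ 2421^2 = 5861241 ≡ 1287 (mod 2881)
2880 = 2048 + 512 + 256 + 64 in binary powers of 2.
So 9^2880 ≡ 1287 · 1270 · 2605 · 2503 ≡ 1632 (mod 2881).
Since 1632 ≠ 1, base 9 is a Fermat witness: 2881 is composite.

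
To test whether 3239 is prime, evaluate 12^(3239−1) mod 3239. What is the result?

12^1 ≡ 12 (mod 3239)
12^2 ≡ 12^2 = 144 ≡ 144 (mod 3239)
12^4 ≡ 144^2 = 20736 ≡ 1302 (mod 3239)
12^8 ≡ 1302^2 = 1695204 ≡ 1207 (mod 3239)
12^16 ≡ 1207^2 = 1456849 ≡ 2538 (mod 3239)
12^32 ≡ 2538^2 = 6441444 ≡ 2312 (mod 3239)
12^64 ≡ 2312^2 = 5345344 ≡ 994 (mod 3239)
12^128 ≡ 994^2 = 988036 ≡ 141 (mod 3239)
12^256 ≡ 141^2 = 19881 ≡ 447 (mod 3239)
12^512 ≡ 447^2 = 199809 ≡ 2230 (mod 3239)
12^1024 ≡ 2230^2 = 4972900 ≡ 1035 (mod 3239)
12^2048 ≡ 1035^2 = 1071225 ≡ 2355 (mod 3239)
3238 = 2048 + 1024 + 128 + 32 + 4 + 2 in binary powers of 2.
So 12^3238 ≡ 2355 · 1035 · 141 · 2312 · 1302 · 144 ≡ 699 (mod 3239).
Since 699 ≠ 1, base 12 is a Fermat witness: 3239 is composite.

699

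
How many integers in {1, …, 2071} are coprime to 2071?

Factor: 2071 = 19 · 109.
φ(2071) = (19−1) · (109−1) = 18 · 108 = 1944.

1944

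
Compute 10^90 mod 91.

10^1 ≡ 10 (mod 91)
10^2 ≡ 10^2 = 100 ≡ 9 (mod 91)
10^4 ≡ 9^2 = 81 ≡ 81 (mod 91)
10^8 ≡ 81^2 = 6561 ≡ 9 (mod 91)
10^16 ≡ 9^2 = 81 ≡ 81 (mod 91)
10^32 ≡ 81^2 = 6561 ≡ 9 (mod 91)
10^64 ≡ 9^2 = 81 ≡ 81 (mod 91)
90 = 64 + 16 + 8 + 2 in binary powers of 2.
So 10^90 ≡ 81 · 81 · 9 · 9 ≡ 1 (mod 91).
Since the result is 1, base 10 gives no evidence that 91 is composite.

1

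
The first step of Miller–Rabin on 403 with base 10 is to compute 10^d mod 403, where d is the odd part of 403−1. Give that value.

403 − 1 = 402 = 2^1 · 201, so d = 201.
10^1 ≡ 10 (mod 403)
10^2 ≡ 10^2 = 100 ≡ 100 (mod 403)
10^4 ≡ 100^2 = 10000 ≡ 328 (mod 403)
10^8 ≡ 328^2 = 107584 ≡ 386 (mod 403)
10^16 ≡ 386^2 = 148996 ≡ 289 (mod 403)
10^32 ≡ 289^2 = 83521 ≡ 100 (mod 403)
10^64 ≡ 100^2 = 10000 ≡ 328 (mod 403)
10^128 ≡ 328^2 = 107584 ≡ 386 (mod 403)
201 = 128 + 64 + 8 + 1 in binary powers of 2.
So 10^201 ≡ 386 · 328 · 386 · 10 ≡ 64 (mod 403).
Squaring chain: 64; never reaches −1, so base 10 is a Miller–Rabin witness that 403 is composite.

64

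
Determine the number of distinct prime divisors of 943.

2

943 = 23 · 41
943 = 23 · 41, which has 2 distinct prime factors.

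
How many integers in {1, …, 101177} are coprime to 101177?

93808

Factor: 101177 = 23 · 53 · 83.
φ(101177) = (23−1) · (53−1) · (83−1) = 22 · 52 · 82 = 93808.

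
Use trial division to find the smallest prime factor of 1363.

1363 is odd.
Digit sum 13, not divisible by 3.
Ends in 3: not divisible by 5.
7: 1363 = 7·194 + 5
11: 1363 = 11·123 + 10
13: 1363 = 13·104 + 11
17: 1363 = 17·80 + 3
19: 1363 = 19·71 + 14
23: 1363 = 23·59 + 6
29: 1363 = 29·47

29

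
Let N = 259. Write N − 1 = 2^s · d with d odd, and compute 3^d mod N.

259 − 1 = 258 = 2^1 · 129, so d = 129.
3^1 ≡ 3 (mod 259)
3^2 ≡ 3^2 = 9 ≡ 9 (mod 259)
3^4 ≡ 9^2 = 81 ≡ 81 (mod 259)
3^8 ≡ 81^2 = 6561 ≡ 86 (mod 259)
3^16 ≡ 86^2 = 7396 ≡ 144 (mod 259)
3^32 ≡ 144^2 = 20736 ≡ 16 (mod 259)
3^64 ≡ 16^2 = 256 ≡ 256 (mod 259)
3^128 ≡ 256^2 = 65536 ≡ 9 (mod 259)
129 = 128 + 1 in binary powers of 2.
So 3^129 ≡ 9 · 3 ≡ 27 (mod 259).
Squaring chain: 27; never reaches −1, so base 3 is a Miller–Rabin witness that 259 is composite.

27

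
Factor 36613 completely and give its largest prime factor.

47

36613 = 19 · 1927
1927 = 41 · 47
47 is prime.
So 36613 = 19 · 41 · 47; the largest prime factor is 47.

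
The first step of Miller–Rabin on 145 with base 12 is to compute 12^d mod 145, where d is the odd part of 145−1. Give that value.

145 − 1 = 144 = 2^4 · 9, so d = 9.
12^1 ≡ 12 (mod 145)
12^2 ≡ 12^2 = 144 ≡ 144 (mod 145)
12^4 ≡ 144^2 = 20736 ≡ 1 (mod 145)
12^8 ≡ 1^2 = 1 ≡ 1 (mod 145)
9 = 8 + 1 in binary powers of 2.
So 12^9 ≡ 1 · 12 ≡ 12 (mod 145).
Squaring chain: 12 → 144 → 1 → 1; reaches −1, so base 12 does not prove 145 composite.

12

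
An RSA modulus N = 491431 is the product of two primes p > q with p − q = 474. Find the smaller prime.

503

Since p = q + 474, we have 491431 = q(q + 474), so q² + 474q − 491431 = 0.
Discriminant: 474² + 4·491431 = 224676 + 1965724 = 2190400; √2190400 = 1480.
q = (−474 + 1480)/2 = 503, and p = q + 474 = 977.
Check: 503 · 977 = 491431.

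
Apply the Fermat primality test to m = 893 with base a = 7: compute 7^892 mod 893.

653

7^1 ≡ 7 (mod 893)
7^2 ≡ 7^2 = 49 ≡ 49 (mod 893)
7^4 ≡ 49^2 = 2401 ≡ 615 (mod 893)
7^8 ≡ 615^2 = 378225 ≡ 486 (mod 893)
7^16 ≡ 486^2 = 236196 ≡ 444 (mod 893)
7^32 ≡ 444^2 = 197136 ≡ 676 (mod 893)
7^64 ≡ 676^2 = 456976 ≡ 653 (mod 893)
7^128 ≡ 653^2 = 426409 ≡ 448 (mod 893)
7^256 ≡ 448^2 = 200704 ≡ 672 (mod 893)
7^512 ≡ 672^2 = 451584 ≡ 619 (mod 893)
892 = 512 + 256 + 64 + 32 + 16 + 8 + 4 in binary powers of 2.
So 7^892 ≡ 619 · 672 · 653 · 676 · 444 · 486 · 615 ≡ 653 (mod 893).
Since 653 ≠ 1, base 7 is a Fermat witness: 893 is composite.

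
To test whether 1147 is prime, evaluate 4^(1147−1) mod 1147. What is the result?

1120

4^1 ≡ 4 (mod 1147)
4^2 ≡ 4^2 = 16 ≡ 16 (mod 1147)
4^4 ≡ 16^2 = 256 ≡ 256 (mod 1147)
4^8 ≡ 256^2 = 65536 ≡ 157 (mod 1147)
4^16 ≡ 157^2 = 24649 ≡ 562 (mod 1147)
4^32 ≡ 562^2 = 315844 ≡ 419 (mod 1147)
4^64 ≡ 419^2 = 175561 ≡ 70 (mod 1147)
4^128 ≡ 70^2 = 4900 ≡ 312 (mod 1147)
4^256 ≡ 312^2 = 97344 ≡ 996 (mod 1147)
4^512 ≡ 996^2 = 992016 ≡ 1008 (mod 1147)
4^1024 ≡ 1008^2 = 1016064 ≡ 969 (mod 1147)
1146 = 1024 + 64 + 32 + 16 + 8 + 2 in binary powers of 2.
So 4^1146 ≡ 969 · 70 · 419 · 562 · 157 · 16 ≡ 1120 (mod 1147).
Since 1120 ≠ 1, base 4 is a Fermat witness: 1147 is composite.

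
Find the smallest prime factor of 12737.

47

12737 is odd.
Digit sum 20, not divisible by 3.
Ends in 7: not divisible by 5.
7: 12737 = 7·1819 + 4
11: 12737 = 11·1157 + 10
13: 12737 = 13·979 + 10
17: 12737 = 17·749 + 4
19: 12737 = 19·670 + 7
23: 12737 = 23·553 + 18
29: 12737 = 29·439 + 6
31: 12737 = 31·410 + 27
37: 12737 = 37·344 + 9
41: 12737 = 41·310 + 27
43: 12737 = 43·296 + 9
47: 12737 = 47·271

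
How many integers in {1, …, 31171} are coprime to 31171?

Factor: 31171 = 7 · 61 · 73.
φ(31171) = (7−1) · (61−1) · (73−1) = 6 · 60 · 72 = 25920.

25920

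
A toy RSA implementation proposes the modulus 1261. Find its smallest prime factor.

1261 is odd.
Digit sum 10, not divisible by 3.
Ends in 1: not divisible by 5.
7: 1261 = 7·180 + 1
11: 1261 = 11·114 + 7
13: 1261 = 13·97

13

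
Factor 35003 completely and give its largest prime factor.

71

35003 = 17 · 2059
2059 = 29 · 71
71 is prime.
So 35003 = 17 · 29 · 71; the largest prime factor is 71.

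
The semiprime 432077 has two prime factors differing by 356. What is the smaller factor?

503

Since p = q + 356, we have 432077 = q(q + 356), so q² + 356q − 432077 = 0.
Discriminant: 356² + 4·432077 = 126736 + 1728308 = 1855044; √1855044 = 1362.
q = (−356 + 1362)/2 = 503, and p = q + 356 = 859.
Check: 503 · 859 = 432077.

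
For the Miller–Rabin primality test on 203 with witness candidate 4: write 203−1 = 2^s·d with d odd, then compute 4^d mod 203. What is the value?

93

203 − 1 = 202 = 2^1 · 101, so d = 101.
4^1 ≡ 4 (mod 203)
4^2 ≡ 4^2 = 16 ≡ 16 (mod 203)
4^4 ≡ 16^2 = 256 ≡ 53 (mod 203)
4^8 ≡ 53^2 = 2809 ≡ 170 (mod 203)
4^16 ≡ 170^2 = 28900 ≡ 74 (mod 203)
4^32 ≡ 74^2 = 5476 ≡ 198 (mod 203)
4^64 ≡ 198^2 = 39204 ≡ 25 (mod 203)
101 = 64 + 32 + 4 + 1 in binary powers of 2.
So 4^101 ≡ 25 · 198 · 53 · 4 ≡ 93 (mod 203).
Squaring chain: 93; never reaches −1, so base 4 is a Miller–Rabin witness that 203 is composite.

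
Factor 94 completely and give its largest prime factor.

47

94 = 2 · 47
47 is prime.
So 94 = 2 · 47; the largest prime factor is 47.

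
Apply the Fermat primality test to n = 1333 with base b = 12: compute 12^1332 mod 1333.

12^1 ≡ 12 (mod 1333)
12^2 ≡ 12^2 = 144 ≡ 144 (mod 1333)
12^4 ≡ 144^2 = 20736 ≡ 741 (mod 1333)
12^8 ≡ 741^2 = 549081 ≡ 1218 (mod 1333)
12^16 ≡ 1218^2 = 1483524 ≡ 1228 (mod 1333)
12^32 ≡ 1228^2 = 1507984 ≡ 361 (mod 1333)
12^64 ≡ 361^2 = 130321 ≡ 1020 (mod 1333)
12^128 ≡ 1020^2 = 1040400 ≡ 660 (mod 1333)
12^256 ≡ 660^2 = 435600 ≡ 1042 (mod 1333)
12^512 ≡ 1042^2 = 1085764 ≡ 702 (mod 1333)
12^1024 ≡ 702^2 = 492804 ≡ 927 (mod 1333)
1332 = 1024 + 256 + 32 + 16 + 4 in binary powers of 2.
So 12^1332 ≡ 927 · 1042 · 361 · 1228 · 741 ≡ 4 (mod 1333).
Since 4 ≠ 1, base 12 is a Fermat witness: 1333 is composite.

4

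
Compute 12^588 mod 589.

12^1 ≡ 12 (mod 589)
12^2 ≡ 12^2 = 144 ≡ 144 (mod 589)
12^4 ≡ 144^2 = 20736 ≡ 121 (mod 589)
12^8 ≡ 121^2 = 14641 ≡ 505 (mod 589)
12^16 ≡ 505^2 = 255025 ≡ 577 (mod 589)
12^32 ≡ 577^2 = 332929 ≡ 144 (mod 589)
12^64 ≡ 144^2 = 20736 ≡ 121 (mod 589)
12^128 ≡ 121^2 = 14641 ≡ 505 (mod 589)
12^256 ≡ 505^2 = 255025 ≡ 577 (mod 589)
12^512 ≡ 577^2 = 332929 ≡ 144 (mod 589)
588 = 512 + 64 + 8 + 4 in binary powers of 2.
So 12^588 ≡ 144 · 121 · 505 · 121 ≡ 39 (mod 589).
Since 39 ≠ 1, base 12 is a Fermat witness: 589 is composite.

39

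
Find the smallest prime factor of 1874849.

1874849 is odd.
Digit sum 41, not divisible by 3.
Ends in 9: not divisible by 5.
7: 1874849 = 7·267835 + 4
11: 1874849 = 11·170440 + 9
13: 1874849 = 13·144219 + 2
17: 1874849 = 17·110285 + 4
19: 1874849 = 19·98676 + 5
23: 1874849 = 23·81515 + 4
29: 1874849 = 29·64649 + 28
31: 1874849 = 31·60479

31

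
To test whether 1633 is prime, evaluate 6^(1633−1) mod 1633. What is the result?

1549

6^1 ≡ 6 (mod 1633)
6^2 ≡ 6^2 = 36 ≡ 36 (mod 1633)
6^4 ≡ 36^2 = 1296 ≡ 1296 (mod 1633)
6^8 ≡ 1296^2 = 1679616 ≡ 892 (mod 1633)
6^16 ≡ 892^2 = 795664 ≡ 393 (mod 1633)
6^32 ≡ 393^2 = 154449 ≡ 947 (mod 1633)
6^64 ≡ 947^2 = 896809 ≡ 292 (mod 1633)
6^128 ≡ 292^2 = 85264 ≡ 348 (mod 1633)
6^256 ≡ 348^2 = 121104 ≡ 262 (mod 1633)
6^512 ≡ 262^2 = 68644 ≡ 58 (mod 1633)
6^1024 ≡ 58^2 = 3364 ≡ 98 (mod 1633)
1632 = 1024 + 512 + 64 + 32 in binary powers of 2.
So 6^1632 ≡ 98 · 58 · 292 · 947 ≡ 1549 (mod 1633).
Since 1549 ≠ 1, base 6 is a Fermat witness: 1633 is composite.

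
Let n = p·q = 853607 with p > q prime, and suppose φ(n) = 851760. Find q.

911

φ(n) = (p−1)(q−1) = n − (p+q) + 1, so p + q = 853607 − 851760 + 1 = 1848.
p and q are the roots of t² − 1848t + 853607 = 0.
Discriminant: 1848² − 4·853607 = 3415104 − 3414428 = 676; √676 = 26.
q = (1848 − 26)/2 = 911, p = (1848 + 26)/2 = 937.
Check: 911 · 937 = 853607.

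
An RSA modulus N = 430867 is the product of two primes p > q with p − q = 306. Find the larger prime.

Since p = q + 306, we have 430867 = q(q + 306), so q² + 306q − 430867 = 0.
Discriminant: 306² + 4·430867 = 93636 + 1723468 = 1817104; √1817104 = 1348.
q = (−306 + 1348)/2 = 521, and p = q + 306 = 827.
Check: 521 · 827 = 430867.

827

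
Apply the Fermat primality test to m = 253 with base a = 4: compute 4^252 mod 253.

4^1 ≡ 4 (mod 253)
4^2 ≡ 4^2 = 16 ≡ 16 (mod 253)
4^4 ≡ 16^2 = 256 ≡ 3 (mod 253)
4^8 ≡ 3^2 = 9 ≡ 9 (mod 253)
4^16 ≡ 9^2 = 81 ≡ 81 (mod 253)
4^32 ≡ 81^2 = 6561 ≡ 236 (mod 253)
4^64 ≡ 236^2 = 55696 ≡ 36 (mod 253)
4^128 ≡ 36^2 = 1296 ≡ 31 (mod 253)
252 = 128 + 64 + 32 + 16 + 8 + 4 in binary powers of 2.
So 4^252 ≡ 31 · 36 · 236 · 81 · 9 · 3 ≡ 236 (mod 253).
Since 236 ≠ 1, base 4 is a Fermat witness: 253 is composite.

236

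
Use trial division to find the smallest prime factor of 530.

530 is even: 2 divides it.

2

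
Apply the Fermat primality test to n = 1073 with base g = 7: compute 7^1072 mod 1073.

7

7^1 ≡ 7 (mod 1073)
7^2 ≡ 7^2 = 49 ≡ 49 (mod 1073)
7^4 ≡ 49^2 = 2401 ≡ 255 (mod 1073)
7^8 ≡ 255^2 = 65025 ≡ 645 (mod 1073)
7^16 ≡ 645^2 = 416025 ≡ 774 (mod 1073)
7^32 ≡ 774^2 = 599076 ≡ 342 (mod 1073)
7^64 ≡ 342^2 = 116964 ≡ 7 (mod 1073)
7^128 ≡ 7^2 = 49 ≡ 49 (mod 1073)
7^256 ≡ 49^2 = 2401 ≡ 255 (mod 1073)
7^512 ≡ 255^2 = 65025 ≡ 645 (mod 1073)
7^1024 ≡ 645^2 = 416025 ≡ 774 (mod 1073)
1072 = 1024 + 32 + 16 in binary powers of 2.
So 7^1072 ≡ 774 · 342 · 774 ≡ 7 (mod 1073).
Since 7 ≠ 1, base 7 is a Fermat witness: 1073 is composite.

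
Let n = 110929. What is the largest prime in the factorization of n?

53

110929 = 7 · 15847
15847 = 13 · 1219
1219 = 23 · 53
53 is prime.
So 110929 = 7 · 13 · 23 · 53; the largest prime factor is 53.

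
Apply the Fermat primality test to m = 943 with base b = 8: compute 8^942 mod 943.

8^1 ≡ 8 (mod 943)
8^2 ≡ 8^2 = 64 ≡ 64 (mod 943)
8^4 ≡ 64^2 = 4096 ≡ 324 (mod 943)
8^8 ≡ 324^2 = 104976 ≡ 303 (mod 943)
8^16 ≡ 303^2 = 91809 ≡ 338 (mod 943)
8^32 ≡ 338^2 = 114244 ≡ 141 (mod 943)
8^64 ≡ 141^2 = 19881 ≡ 78 (mod 943)
8^128 ≡ 78^2 = 6084 ≡ 426 (mod 943)
8^256 ≡ 426^2 = 181476 ≡ 420 (mod 943)
8^512 ≡ 420^2 = 176400 ≡ 59 (mod 943)
942 = 512 + 256 + 128 + 32 + 8 + 4 + 2 in binary powers of 2.
So 8^942 ≡ 59 · 420 · 426 · 141 · 303 · 324 · 64 ≡ 679 (mod 943).
Since 679 ≠ 1, base 8 is a Fermat witness: 943 is composite.

679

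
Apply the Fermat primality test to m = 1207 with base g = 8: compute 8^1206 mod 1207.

1092

8^1 ≡ 8 (mod 1207)
8^2 ≡ 8^2 = 64 ≡ 64 (mod 1207)
8^4 ≡ 64^2 = 4096 ≡ 475 (mod 1207)
8^8 ≡ 475^2 = 225625 ≡ 1123 (mod 1207)
8^16 ≡ 1123^2 = 1261129 ≡ 1021 (mod 1207)
8^32 ≡ 1021^2 = 1042441 ≡ 800 (mod 1207)
8^64 ≡ 800^2 = 640000 ≡ 290 (mod 1207)
8^128 ≡ 290^2 = 84100 ≡ 817 (mod 1207)
8^256 ≡ 817^2 = 667489 ≡ 18 (mod 1207)
8^512 ≡ 18^2 = 324 ≡ 324 (mod 1207)
8^1024 ≡ 324^2 = 104976 ≡ 1174 (mod 1207)
1206 = 1024 + 128 + 32 + 16 + 4 + 2 in binary powers of 2.
So 8^1206 ≡ 1174 · 817 · 800 · 1021 · 475 · 64 ≡ 1092 (mod 1207).
Since 1092 ≠ 1, base 8 is a Fermat witness: 1207 is composite.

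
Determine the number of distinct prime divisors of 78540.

78540 = 2^2 · 19635
19635 = 3 · 6545
6545 = 5 · 1309
1309 = 7 · 187
187 = 11 · 17
78540 = 2^2 · 3 · 5 · 7 · 11 · 17, which has 6 distinct prime factors.

6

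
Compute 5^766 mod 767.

454

5^1 ≡ 5 (mod 767)
5^2 ≡ 5^2 = 25 ≡ 25 (mod 767)
5^4 ≡ 25^2 = 625 ≡ 625 (mod 767)
5^8 ≡ 625^2 = 390625 ≡ 222 (mod 767)
5^16 ≡ 222^2 = 49284 ≡ 196 (mod 767)
5^32 ≡ 196^2 = 38416 ≡ 66 (mod 767)
5^64 ≡ 66^2 = 4356 ≡ 521 (mod 767)
5^128 ≡ 521^2 = 271441 ≡ 690 (mod 767)
5^256 ≡ 690^2 = 476100 ≡ 560 (mod 767)
5^512 ≡ 560^2 = 313600 ≡ 664 (mod 767)
766 = 512 + 128 + 64 + 32 + 16 + 8 + 4 + 2 in binary powers of 2.
So 5^766 ≡ 664 · 690 · 521 · 66 · 196 · 222 · 625 · 25 ≡ 454 (mod 767).
Since 454 ≠ 1, base 5 is a Fermat witness: 767 is composite.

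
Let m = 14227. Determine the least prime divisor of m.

41

14227 is odd.
Digit sum 16, not divisible by 3.
Ends in 7: not divisible by 5.
7: 14227 = 7·2032 + 3
11: 14227 = 11·1293 + 4
13: 14227 = 13·1094 + 5
17: 14227 = 17·836 + 15
19: 14227 = 19·748 + 15
23: 14227 = 23·618 + 13
29: 14227 = 29·490 + 17
31: 14227 = 31·458 + 29
37: 14227 = 37·384 + 19
41: 14227 = 41·347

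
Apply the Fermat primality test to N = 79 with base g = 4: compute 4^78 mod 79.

4^1 ≡ 4 (mod 79)
4^2 ≡ 4^2 = 16 ≡ 16 (mod 79)
4^4 ≡ 16^2 = 256 ≡ 19 (mod 79)
4^8 ≡ 19^2 = 361 ≡ 45 (mod 79)
4^16 ≡ 45^2 = 2025 ≡ 50 (mod 79)
4^32 ≡ 50^2 = 2500 ≡ 51 (mod 79)
4^64 ≡ 51^2 = 2601 ≡ 73 (mod 79)
78 = 64 + 8 + 4 + 2 in binary powers of 2.
So 4^78 ≡ 73 · 45 · 19 · 16 ≡ 1 (mod 79).
Since the result is 1, base 4 gives no evidence that 79 is composite.

1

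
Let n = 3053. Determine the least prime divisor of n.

43

3053 is odd.
Digit sum 11, not divisible by 3.
Ends in 3: not divisible by 5.
7: 3053 = 7·436 + 1
11: 3053 = 11·277 + 6
13: 3053 = 13·234 + 11
17: 3053 = 17·179 + 10
19: 3053 = 19·160 + 13
23: 3053 = 23·132 + 17
29: 3053 = 29·105 + 8
31: 3053 = 31·98 + 15
37: 3053 = 37·82 + 19
41: 3053 = 41·74 + 19
43: 3053 = 43·71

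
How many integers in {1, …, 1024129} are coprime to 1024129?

Factor: 1024129 = 61 · 103 · 163.
φ(1024129) = (61−1) · (103−1) · (163−1) = 60 · 102 · 162 = 991440.

991440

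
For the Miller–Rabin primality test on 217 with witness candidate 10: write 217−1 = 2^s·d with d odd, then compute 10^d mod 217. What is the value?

217 − 1 = 216 = 2^3 · 27, so d = 27.
10^1 ≡ 10 (mod 217)
10^2 ≡ 10^2 = 100 ≡ 100 (mod 217)
10^4 ≡ 100^2 = 10000 ≡ 18 (mod 217)
10^8 ≡ 18^2 = 324 ≡ 107 (mod 217)
10^16 ≡ 107^2 = 11449 ≡ 165 (mod 217)
27 = 16 + 8 + 2 + 1 in binary powers of 2.
So 10^27 ≡ 165 · 107 · 100 · 10 ≡ 97 (mod 217).
Squaring chain: 97 → 78 → 8; never reaches −1, so base 10 is a Miller–Rabin witness that 217 is composite.

97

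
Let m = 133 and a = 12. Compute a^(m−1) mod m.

12^1 ≡ 12 (mod 133)
12^2 ≡ 12^2 = 144 ≡ 11 (mod 133)
12^4 ≡ 11^2 = 121 ≡ 121 (mod 133)
12^8 ≡ 121^2 = 14641 ≡ 11 (mod 133)
12^16 ≡ 11^2 = 121 ≡ 121 (mod 133)
12^32 ≡ 121^2 = 14641 ≡ 11 (mod 133)
12^64 ≡ 11^2 = 121 ≡ 121 (mod 133)
12^128 ≡ 121^2 = 14641 ≡ 11 (mod 133)
132 = 128 + 4 in binary powers of 2.
So 12^132 ≡ 11 · 121 ≡ 1 (mod 133).
Since the result is 1, base 12 gives no evidence that 133 is composite.

1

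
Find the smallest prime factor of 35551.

35551 is odd.
Digit sum 19, not divisible by 3.
Ends in 1: not divisible by 5.
7: 35551 = 7·5078 + 5
11: 35551 = 11·3231 + 10
13: 35551 = 13·2734 + 9
17: 35551 = 17·2091 + 4
19: 35551 = 19·1871 + 2
23: 35551 = 23·1545 + 16
29: 35551 = 29·1225 + 26
31: 35551 = 31·1146 + 25
37: 35551 = 37·960 + 31
41: 35551 = 41·867 + 4
43: 35551 = 43·826 + 33
47: 35551 = 47·756 + 19
53: 35551 = 53·670 + 41
59: 35551 = 59·602 + 33
61: 35551 = 61·582 + 49
67: 35551 = 67·530 + 41
71: 35551 = 71·500 + 51
73: 35551 = 73·487

73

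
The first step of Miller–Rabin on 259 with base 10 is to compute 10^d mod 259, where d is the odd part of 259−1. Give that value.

223

259 − 1 = 258 = 2^1 · 129, so d = 129.
10^1 ≡ 10 (mod 259)
10^2 ≡ 10^2 = 100 ≡ 100 (mod 259)
10^4 ≡ 100^2 = 10000 ≡ 158 (mod 259)
10^8 ≡ 158^2 = 24964 ≡ 100 (mod 259)
10^16 ≡ 100^2 = 10000 ≡ 158 (mod 259)
10^32 ≡ 158^2 = 24964 ≡ 100 (mod 259)
10^64 ≡ 100^2 = 10000 ≡ 158 (mod 259)
10^128 ≡ 158^2 = 24964 ≡ 100 (mod 259)
129 = 128 + 1 in binary powers of 2.
So 10^129 ≡ 100 · 10 ≡ 223 (mod 259).
Squaring chain: 223; never reaches −1, so base 10 is a Miller–Rabin witness that 259 is composite.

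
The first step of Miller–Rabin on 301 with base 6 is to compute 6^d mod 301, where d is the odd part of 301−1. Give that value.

301 − 1 = 300 = 2^2 · 75, so d = 75.
6^1 ≡ 6 (mod 301)
6^2 ≡ 6^2 = 36 ≡ 36 (mod 301)
6^4 ≡ 36^2 = 1296 ≡ 92 (mod 301)
6^8 ≡ 92^2 = 8464 ≡ 36 (mod 301)
6^16 ≡ 36^2 = 1296 ≡ 92 (mod 301)
6^32 ≡ 92^2 = 8464 ≡ 36 (mod 301)
6^64 ≡ 36^2 = 1296 ≡ 92 (mod 301)
75 = 64 + 8 + 2 + 1 in binary powers of 2.
So 6^75 ≡ 92 · 36 · 36 · 6 ≡ 216 (mod 301).
Squaring chain: 216 → 1; never reaches −1, so base 6 is a Miller–Rabin witness that 301 is composite.

216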